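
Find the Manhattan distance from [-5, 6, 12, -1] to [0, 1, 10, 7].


d = sum of absolute differences: |-5-0|=5 + |6-1|=5 + |12-10|=2 + |-1-7|=8 = 20.

20


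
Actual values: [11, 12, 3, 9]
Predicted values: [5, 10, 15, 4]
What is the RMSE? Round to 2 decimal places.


MSE = 52.2500. RMSE = sqrt(52.2500) = 7.23.

7.23


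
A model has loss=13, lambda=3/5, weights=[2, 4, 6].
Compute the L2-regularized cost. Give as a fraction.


L2 sq norm = sum(w^2) = 56. J = 13 + 3/5 * 56 = 233/5.

233/5


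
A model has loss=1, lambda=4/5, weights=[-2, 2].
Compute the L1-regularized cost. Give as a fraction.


L1 norm = sum(|w|) = 4. J = 1 + 4/5 * 4 = 21/5.

21/5


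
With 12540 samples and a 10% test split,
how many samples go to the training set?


Test set = 12540 * 10% = 1254. Training set = 12540 - 1254 = 11286.

11286


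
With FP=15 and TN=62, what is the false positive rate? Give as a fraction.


FPR = FP / (FP + TN) = 15 / 77 = 15/77.

15/77


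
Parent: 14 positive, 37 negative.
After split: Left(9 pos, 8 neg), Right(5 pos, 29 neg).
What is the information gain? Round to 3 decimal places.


H(parent) = 0.8479. H(left) = 0.9975, H(right) = 0.6024. Weighted = (17/51)*0.9975 + (34/51)*0.6024 = 0.7341. IG = 0.8479 - 0.7341 = 0.1138, which rounds to 0.114.

0.114


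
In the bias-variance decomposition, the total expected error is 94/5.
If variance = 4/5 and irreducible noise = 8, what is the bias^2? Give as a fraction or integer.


Total error = bias^2 + variance + irreducible noise. So bias^2 = 94/5 - 4/5 - 8 = 10.

10


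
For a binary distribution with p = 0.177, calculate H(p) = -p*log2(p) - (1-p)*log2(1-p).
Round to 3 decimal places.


H = -0.177*log2(0.177) - 0.823*log2(0.823) = 0.673.

0.673


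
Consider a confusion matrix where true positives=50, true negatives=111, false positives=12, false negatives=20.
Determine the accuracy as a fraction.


Accuracy = (TP + TN) / (TP + TN + FP + FN) = (50 + 111) / 193 = 161/193.

161/193


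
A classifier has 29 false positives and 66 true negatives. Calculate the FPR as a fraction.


FPR = FP / (FP + TN) = 29 / 95 = 29/95.

29/95


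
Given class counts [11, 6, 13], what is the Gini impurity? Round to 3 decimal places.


Total = 30. Proportions: 11/30, 6/30, 13/30. sum(p_i^2) = 0.3622. Gini = 1 - 0.3622 = 0.6378, which rounds to 0.638.

0.638


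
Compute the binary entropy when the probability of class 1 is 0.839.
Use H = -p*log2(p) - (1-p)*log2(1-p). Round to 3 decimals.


H = -0.839*log2(0.839) - 0.161*log2(0.161) = 0.637.

0.637


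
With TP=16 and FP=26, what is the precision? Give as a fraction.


Precision = TP / (TP + FP) = 16 / 42 = 8/21.

8/21


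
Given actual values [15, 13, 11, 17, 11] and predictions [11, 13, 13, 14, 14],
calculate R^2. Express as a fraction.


Mean(y) = 67/5. SS_res = 38. SS_tot = 136/5. R^2 = 1 - 38/(136/5) = -27/68.

-27/68


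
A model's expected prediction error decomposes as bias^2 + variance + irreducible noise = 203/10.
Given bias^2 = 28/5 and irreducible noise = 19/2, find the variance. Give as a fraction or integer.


Total error = bias^2 + variance + irreducible noise. So variance = 203/10 - 28/5 - 19/2 = 26/5.

26/5


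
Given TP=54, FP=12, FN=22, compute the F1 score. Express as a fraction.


Precision = 54/66 = 9/11. Recall = 54/76 = 27/38. F1 = 2*P*R/(P+R) = 54/71.

54/71


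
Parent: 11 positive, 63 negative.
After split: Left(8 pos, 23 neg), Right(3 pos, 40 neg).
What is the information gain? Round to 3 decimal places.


H(parent) = 0.6064. H(left) = 0.8238, H(right) = 0.3651. Weighted = (31/74)*0.8238 + (43/74)*0.3651 = 0.5573. IG = 0.6064 - 0.5573 = 0.0491, which rounds to 0.049.

0.049


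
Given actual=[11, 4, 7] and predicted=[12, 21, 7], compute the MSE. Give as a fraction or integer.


MSE = (1/3) * ((11-12)^2=1 + (4-21)^2=289 + (7-7)^2=0). Sum = 290. MSE = 290/3.

290/3


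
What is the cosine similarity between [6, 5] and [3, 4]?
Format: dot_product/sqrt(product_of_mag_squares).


dot = 38. |a|^2 = 61, |b|^2 = 25. cos = 38/sqrt(1525).

38/sqrt(1525)


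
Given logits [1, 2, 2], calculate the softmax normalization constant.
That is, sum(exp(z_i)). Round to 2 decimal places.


Denom = e^1=2.7183 + e^2=7.3891 + e^2=7.3891. Sum = 17.4965, which rounds to 17.50.

17.50


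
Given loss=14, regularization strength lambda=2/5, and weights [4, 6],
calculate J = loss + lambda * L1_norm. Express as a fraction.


L1 norm = sum(|w|) = 10. J = 14 + 2/5 * 10 = 18.

18


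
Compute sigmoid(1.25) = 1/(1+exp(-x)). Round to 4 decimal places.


sigma(1.25) = 1/(1+e^(-1.25)) = 1/(1+0.286505) = 1/1.286505 = 0.7773.

0.7773


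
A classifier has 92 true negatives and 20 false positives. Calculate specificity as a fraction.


Specificity = TN / (TN + FP) = 92 / 112 = 23/28.

23/28


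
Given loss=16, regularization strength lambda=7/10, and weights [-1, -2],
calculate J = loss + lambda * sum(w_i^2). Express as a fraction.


L2 sq norm = sum(w^2) = 5. J = 16 + 7/10 * 5 = 39/2.

39/2


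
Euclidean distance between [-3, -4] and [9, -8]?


d = sqrt(sum of squared differences). (-3-9)^2=144, (-4--8)^2=16. Sum = 160.

sqrt(160)


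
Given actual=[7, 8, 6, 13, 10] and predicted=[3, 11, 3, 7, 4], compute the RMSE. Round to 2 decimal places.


MSE = 21.2000. RMSE = sqrt(21.2000) = 4.60.

4.60


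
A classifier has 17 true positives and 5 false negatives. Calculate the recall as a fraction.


Recall = TP / (TP + FN) = 17 / 22 = 17/22.

17/22


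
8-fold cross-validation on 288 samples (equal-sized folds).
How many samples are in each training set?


Each validation fold has 288/8 = 36 samples. Training set = 288 - 36 = 252.

252


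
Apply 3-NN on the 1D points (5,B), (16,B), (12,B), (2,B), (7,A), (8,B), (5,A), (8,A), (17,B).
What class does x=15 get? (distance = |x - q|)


Distances: |5-15|=10, |16-15|=1, |12-15|=3, |2-15|=13, |7-15|=8, |8-15|=7, |5-15|=10, |8-15|=7, |17-15|=2. 3 nearest: (16,B), (17,B), (12,B). Counts: {'B': 3}. Majority class: B.

B


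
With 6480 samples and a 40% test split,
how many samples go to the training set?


Test set = 6480 * 40% = 2592. Training set = 6480 - 2592 = 3888.

3888


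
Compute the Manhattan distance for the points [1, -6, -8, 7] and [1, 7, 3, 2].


d = sum of absolute differences: |1-1|=0 + |-6-7|=13 + |-8-3|=11 + |7-2|=5 = 29.

29


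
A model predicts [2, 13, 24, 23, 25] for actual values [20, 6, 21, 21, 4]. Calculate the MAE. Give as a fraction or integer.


MAE = (1/5) * (|20-2|=18 + |6-13|=7 + |21-24|=3 + |21-23|=2 + |4-25|=21). Sum = 51. MAE = 51/5.

51/5


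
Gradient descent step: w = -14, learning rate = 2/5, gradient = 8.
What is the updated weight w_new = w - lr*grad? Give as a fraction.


w_new = -14 - 2/5 * 8 = -14 - 16/5 = -86/5.

-86/5


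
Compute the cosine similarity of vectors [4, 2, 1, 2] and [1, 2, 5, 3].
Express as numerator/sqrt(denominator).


dot = 19. |a|^2 = 25, |b|^2 = 39. cos = 19/sqrt(975).

19/sqrt(975)


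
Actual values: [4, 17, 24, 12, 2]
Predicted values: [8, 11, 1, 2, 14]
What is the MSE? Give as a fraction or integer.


MSE = (1/5) * ((4-8)^2=16 + (17-11)^2=36 + (24-1)^2=529 + (12-2)^2=100 + (2-14)^2=144). Sum = 825. MSE = 165.

165


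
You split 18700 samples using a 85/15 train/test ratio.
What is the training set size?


Test set = 18700 * 15% = 2805. Training set = 18700 - 2805 = 15895.

15895


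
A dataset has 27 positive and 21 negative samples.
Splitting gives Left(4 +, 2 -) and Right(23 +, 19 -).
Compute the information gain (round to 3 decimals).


H(parent) = 0.9887. H(left) = 0.9183, H(right) = 0.9934. Weighted = (6/48)*0.9183 + (42/48)*0.9934 = 0.9840. IG = 0.9887 - 0.9840 = 0.0047, which rounds to 0.005.

0.005


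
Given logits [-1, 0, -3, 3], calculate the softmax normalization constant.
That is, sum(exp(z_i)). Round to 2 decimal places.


Denom = e^-1=0.3679 + e^0=1.0000 + e^-3=0.0498 + e^3=20.0855. Sum = 21.5032, which rounds to 21.50.

21.50


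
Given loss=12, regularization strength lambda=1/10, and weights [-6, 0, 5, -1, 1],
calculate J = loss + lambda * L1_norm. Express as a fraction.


L1 norm = sum(|w|) = 13. J = 12 + 1/10 * 13 = 133/10.

133/10


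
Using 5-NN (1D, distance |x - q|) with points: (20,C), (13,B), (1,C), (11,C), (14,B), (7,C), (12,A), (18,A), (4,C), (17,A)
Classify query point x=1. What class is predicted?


Distances: |20-1|=19, |13-1|=12, |1-1|=0, |11-1|=10, |14-1|=13, |7-1|=6, |12-1|=11, |18-1|=17, |4-1|=3, |17-1|=16. 5 nearest: (1,C), (4,C), (7,C), (11,C), (12,A). Counts: {'C': 4, 'A': 1}. Majority class: C.

C


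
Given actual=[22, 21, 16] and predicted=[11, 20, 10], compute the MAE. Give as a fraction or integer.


MAE = (1/3) * (|22-11|=11 + |21-20|=1 + |16-10|=6). Sum = 18. MAE = 6.

6


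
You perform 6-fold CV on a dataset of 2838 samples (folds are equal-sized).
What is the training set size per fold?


Each validation fold has 2838/6 = 473 samples. Training set = 2838 - 473 = 2365.

2365


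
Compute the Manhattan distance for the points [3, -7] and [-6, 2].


d = sum of absolute differences: |3--6|=9 + |-7-2|=9 = 18.

18


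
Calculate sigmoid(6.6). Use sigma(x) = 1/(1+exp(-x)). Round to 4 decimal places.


sigma(6.6) = 1/(1+e^(-6.6)) = 1/(1+0.001360) = 1/1.001360 = 0.9986.

0.9986


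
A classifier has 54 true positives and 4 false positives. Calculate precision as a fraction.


Precision = TP / (TP + FP) = 54 / 58 = 27/29.

27/29


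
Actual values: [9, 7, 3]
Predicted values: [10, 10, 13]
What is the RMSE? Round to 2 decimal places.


MSE = 36.6667. RMSE = sqrt(36.6667) = 6.06.

6.06


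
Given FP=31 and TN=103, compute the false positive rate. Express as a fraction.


FPR = FP / (FP + TN) = 31 / 134 = 31/134.

31/134


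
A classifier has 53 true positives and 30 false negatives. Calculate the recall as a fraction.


Recall = TP / (TP + FN) = 53 / 83 = 53/83.

53/83


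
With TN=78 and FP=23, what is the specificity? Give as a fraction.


Specificity = TN / (TN + FP) = 78 / 101 = 78/101.

78/101


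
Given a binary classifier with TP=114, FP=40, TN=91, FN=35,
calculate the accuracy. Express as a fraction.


Accuracy = (TP + TN) / (TP + TN + FP + FN) = (114 + 91) / 280 = 41/56.

41/56


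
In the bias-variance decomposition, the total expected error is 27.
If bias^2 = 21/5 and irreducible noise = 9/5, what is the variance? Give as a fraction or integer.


Total error = bias^2 + variance + irreducible noise. So variance = 27 - 21/5 - 9/5 = 21.

21


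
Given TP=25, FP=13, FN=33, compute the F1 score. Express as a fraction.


Precision = 25/38 = 25/38. Recall = 25/58 = 25/58. F1 = 2*P*R/(P+R) = 25/48.

25/48


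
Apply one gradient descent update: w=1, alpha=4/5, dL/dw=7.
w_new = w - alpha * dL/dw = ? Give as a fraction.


w_new = 1 - 4/5 * 7 = 1 - 28/5 = -23/5.

-23/5


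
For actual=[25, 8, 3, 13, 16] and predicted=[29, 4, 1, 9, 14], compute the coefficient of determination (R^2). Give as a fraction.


Mean(y) = 13. SS_res = 56. SS_tot = 278. R^2 = 1 - 56/(278) = 111/139.

111/139


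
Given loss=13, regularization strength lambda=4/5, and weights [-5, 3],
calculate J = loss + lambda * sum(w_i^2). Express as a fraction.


L2 sq norm = sum(w^2) = 34. J = 13 + 4/5 * 34 = 201/5.

201/5


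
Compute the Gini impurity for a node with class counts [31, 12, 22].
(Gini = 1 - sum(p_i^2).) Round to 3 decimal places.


Total = 65. Proportions: 31/65, 12/65, 22/65. sum(p_i^2) = 0.3761. Gini = 1 - 0.3761 = 0.6239, which rounds to 0.624.

0.624


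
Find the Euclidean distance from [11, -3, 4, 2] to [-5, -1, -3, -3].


d = sqrt(sum of squared differences). (11--5)^2=256, (-3--1)^2=4, (4--3)^2=49, (2--3)^2=25. Sum = 334.

sqrt(334)


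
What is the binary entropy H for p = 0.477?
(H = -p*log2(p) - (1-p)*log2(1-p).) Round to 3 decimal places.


H = -0.477*log2(0.477) - 0.523*log2(0.523) = 0.998.

0.998


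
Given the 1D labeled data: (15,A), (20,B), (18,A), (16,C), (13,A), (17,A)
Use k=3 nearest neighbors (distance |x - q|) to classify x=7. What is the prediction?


Distances: |15-7|=8, |20-7|=13, |18-7|=11, |16-7|=9, |13-7|=6, |17-7|=10. 3 nearest: (13,A), (15,A), (16,C). Counts: {'A': 2, 'C': 1}. Majority class: A.

A


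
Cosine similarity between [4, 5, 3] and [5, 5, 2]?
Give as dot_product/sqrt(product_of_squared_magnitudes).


dot = 51. |a|^2 = 50, |b|^2 = 54. cos = 51/sqrt(2700).

51/sqrt(2700)


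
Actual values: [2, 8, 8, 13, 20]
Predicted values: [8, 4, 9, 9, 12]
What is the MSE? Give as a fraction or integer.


MSE = (1/5) * ((2-8)^2=36 + (8-4)^2=16 + (8-9)^2=1 + (13-9)^2=16 + (20-12)^2=64). Sum = 133. MSE = 133/5.

133/5


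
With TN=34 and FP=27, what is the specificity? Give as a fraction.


Specificity = TN / (TN + FP) = 34 / 61 = 34/61.

34/61


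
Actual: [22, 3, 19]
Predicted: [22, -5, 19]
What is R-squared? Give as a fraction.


Mean(y) = 44/3. SS_res = 64. SS_tot = 626/3. R^2 = 1 - 64/(626/3) = 217/313.

217/313


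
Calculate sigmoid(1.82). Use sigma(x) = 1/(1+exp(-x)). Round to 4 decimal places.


sigma(1.82) = 1/(1+e^(-1.82)) = 1/(1+0.162026) = 1/1.162026 = 0.8606.

0.8606


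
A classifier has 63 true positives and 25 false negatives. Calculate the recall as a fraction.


Recall = TP / (TP + FN) = 63 / 88 = 63/88.

63/88


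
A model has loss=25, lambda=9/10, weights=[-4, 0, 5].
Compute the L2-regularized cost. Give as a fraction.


L2 sq norm = sum(w^2) = 41. J = 25 + 9/10 * 41 = 619/10.

619/10


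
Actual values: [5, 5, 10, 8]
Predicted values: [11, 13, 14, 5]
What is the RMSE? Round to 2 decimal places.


MSE = 31.2500. RMSE = sqrt(31.2500) = 5.59.

5.59


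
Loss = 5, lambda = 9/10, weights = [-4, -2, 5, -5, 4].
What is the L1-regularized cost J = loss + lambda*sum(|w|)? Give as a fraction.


L1 norm = sum(|w|) = 20. J = 5 + 9/10 * 20 = 23.

23


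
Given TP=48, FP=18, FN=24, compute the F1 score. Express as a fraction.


Precision = 48/66 = 8/11. Recall = 48/72 = 2/3. F1 = 2*P*R/(P+R) = 16/23.

16/23


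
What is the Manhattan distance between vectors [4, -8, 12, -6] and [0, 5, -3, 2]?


d = sum of absolute differences: |4-0|=4 + |-8-5|=13 + |12--3|=15 + |-6-2|=8 = 40.

40


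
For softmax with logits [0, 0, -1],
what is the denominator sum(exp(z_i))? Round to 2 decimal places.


Denom = e^0=1.0000 + e^0=1.0000 + e^-1=0.3679. Sum = 2.3679, which rounds to 2.37.

2.37


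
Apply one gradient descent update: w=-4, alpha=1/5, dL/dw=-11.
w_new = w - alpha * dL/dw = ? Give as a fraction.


w_new = -4 - 1/5 * -11 = -4 - -11/5 = -9/5.

-9/5


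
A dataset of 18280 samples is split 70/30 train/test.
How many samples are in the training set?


Test set = 18280 * 30% = 5484. Training set = 18280 - 5484 = 12796.

12796


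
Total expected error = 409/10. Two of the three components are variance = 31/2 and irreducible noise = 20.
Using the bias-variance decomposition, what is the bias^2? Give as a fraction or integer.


Total error = bias^2 + variance + irreducible noise. So bias^2 = 409/10 - 31/2 - 20 = 27/5.

27/5


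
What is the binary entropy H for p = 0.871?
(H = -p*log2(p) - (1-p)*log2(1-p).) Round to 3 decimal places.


H = -0.871*log2(0.871) - 0.129*log2(0.129) = 0.555.

0.555


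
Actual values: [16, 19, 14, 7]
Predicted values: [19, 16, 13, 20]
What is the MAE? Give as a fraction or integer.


MAE = (1/4) * (|16-19|=3 + |19-16|=3 + |14-13|=1 + |7-20|=13). Sum = 20. MAE = 5.

5


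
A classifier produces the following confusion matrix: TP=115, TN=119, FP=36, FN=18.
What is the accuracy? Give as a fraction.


Accuracy = (TP + TN) / (TP + TN + FP + FN) = (115 + 119) / 288 = 13/16.

13/16


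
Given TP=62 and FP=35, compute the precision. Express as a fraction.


Precision = TP / (TP + FP) = 62 / 97 = 62/97.

62/97


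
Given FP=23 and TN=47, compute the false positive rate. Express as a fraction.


FPR = FP / (FP + TN) = 23 / 70 = 23/70.

23/70


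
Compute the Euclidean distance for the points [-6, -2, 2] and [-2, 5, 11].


d = sqrt(sum of squared differences). (-6--2)^2=16, (-2-5)^2=49, (2-11)^2=81. Sum = 146.

sqrt(146)


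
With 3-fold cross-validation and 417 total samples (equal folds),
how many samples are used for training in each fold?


Each validation fold has 417/3 = 139 samples. Training set = 417 - 139 = 278.

278


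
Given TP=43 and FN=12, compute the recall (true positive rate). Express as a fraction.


Recall = TP / (TP + FN) = 43 / 55 = 43/55.

43/55


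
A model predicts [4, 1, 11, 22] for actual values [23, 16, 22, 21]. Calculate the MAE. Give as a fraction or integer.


MAE = (1/4) * (|23-4|=19 + |16-1|=15 + |22-11|=11 + |21-22|=1). Sum = 46. MAE = 23/2.

23/2


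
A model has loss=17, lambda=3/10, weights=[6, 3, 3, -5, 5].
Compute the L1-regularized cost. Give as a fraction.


L1 norm = sum(|w|) = 22. J = 17 + 3/10 * 22 = 118/5.

118/5


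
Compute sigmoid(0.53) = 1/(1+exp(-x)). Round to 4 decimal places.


sigma(0.53) = 1/(1+e^(-0.53)) = 1/(1+0.588605) = 1/1.588605 = 0.6295.

0.6295


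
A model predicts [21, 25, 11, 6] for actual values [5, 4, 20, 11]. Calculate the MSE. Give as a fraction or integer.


MSE = (1/4) * ((5-21)^2=256 + (4-25)^2=441 + (20-11)^2=81 + (11-6)^2=25). Sum = 803. MSE = 803/4.

803/4


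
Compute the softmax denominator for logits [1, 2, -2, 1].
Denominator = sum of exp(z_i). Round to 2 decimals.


Denom = e^1=2.7183 + e^2=7.3891 + e^-2=0.1353 + e^1=2.7183. Sum = 12.9610, which rounds to 12.96.

12.96


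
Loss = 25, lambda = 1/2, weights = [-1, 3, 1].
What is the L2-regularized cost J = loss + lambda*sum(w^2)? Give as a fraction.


L2 sq norm = sum(w^2) = 11. J = 25 + 1/2 * 11 = 61/2.

61/2


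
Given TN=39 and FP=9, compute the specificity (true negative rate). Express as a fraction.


Specificity = TN / (TN + FP) = 39 / 48 = 13/16.

13/16


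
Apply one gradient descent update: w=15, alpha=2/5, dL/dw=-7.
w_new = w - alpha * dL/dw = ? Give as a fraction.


w_new = 15 - 2/5 * -7 = 15 - -14/5 = 89/5.

89/5


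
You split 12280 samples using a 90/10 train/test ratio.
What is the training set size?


Test set = 12280 * 10% = 1228. Training set = 12280 - 1228 = 11052.

11052


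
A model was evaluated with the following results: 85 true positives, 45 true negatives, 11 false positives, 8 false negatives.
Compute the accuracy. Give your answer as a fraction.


Accuracy = (TP + TN) / (TP + TN + FP + FN) = (85 + 45) / 149 = 130/149.

130/149


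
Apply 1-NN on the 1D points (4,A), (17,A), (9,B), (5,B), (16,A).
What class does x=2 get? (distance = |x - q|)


Distances: |4-2|=2, |17-2|=15, |9-2|=7, |5-2|=3, |16-2|=14. 1 nearest: (4,A). Counts: {'A': 1}. Majority class: A.

A


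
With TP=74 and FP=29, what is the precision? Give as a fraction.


Precision = TP / (TP + FP) = 74 / 103 = 74/103.

74/103


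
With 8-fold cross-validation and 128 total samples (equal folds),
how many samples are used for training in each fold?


Each validation fold has 128/8 = 16 samples. Training set = 128 - 16 = 112.

112


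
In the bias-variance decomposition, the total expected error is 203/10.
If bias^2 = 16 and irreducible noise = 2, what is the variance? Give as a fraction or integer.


Total error = bias^2 + variance + irreducible noise. So variance = 203/10 - 16 - 2 = 23/10.

23/10


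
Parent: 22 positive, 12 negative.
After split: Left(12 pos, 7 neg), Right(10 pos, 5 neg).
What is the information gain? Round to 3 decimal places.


H(parent) = 0.9367. H(left) = 0.9495, H(right) = 0.9183. Weighted = (19/34)*0.9495 + (15/34)*0.9183 = 0.9357. IG = 0.9367 - 0.9357 = 0.0010, which rounds to 0.001.

0.001


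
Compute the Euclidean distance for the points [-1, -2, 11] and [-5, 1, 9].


d = sqrt(sum of squared differences). (-1--5)^2=16, (-2-1)^2=9, (11-9)^2=4. Sum = 29.

sqrt(29)


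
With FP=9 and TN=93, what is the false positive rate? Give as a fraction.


FPR = FP / (FP + TN) = 9 / 102 = 3/34.

3/34


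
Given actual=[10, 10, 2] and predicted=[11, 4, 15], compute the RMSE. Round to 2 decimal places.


MSE = 68.6667. RMSE = sqrt(68.6667) = 8.29.

8.29


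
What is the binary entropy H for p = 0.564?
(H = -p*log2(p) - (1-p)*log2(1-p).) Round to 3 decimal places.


H = -0.564*log2(0.564) - 0.436*log2(0.436) = 0.988.

0.988


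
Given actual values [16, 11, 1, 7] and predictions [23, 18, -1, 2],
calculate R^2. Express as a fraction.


Mean(y) = 35/4. SS_res = 127. SS_tot = 483/4. R^2 = 1 - 127/(483/4) = -25/483.

-25/483


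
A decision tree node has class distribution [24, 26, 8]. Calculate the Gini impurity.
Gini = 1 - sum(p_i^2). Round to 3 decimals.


Total = 58. Proportions: 24/58, 26/58, 8/58. sum(p_i^2) = 0.3912. Gini = 1 - 0.3912 = 0.6088, which rounds to 0.609.

0.609


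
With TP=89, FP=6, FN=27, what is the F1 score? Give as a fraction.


Precision = 89/95 = 89/95. Recall = 89/116 = 89/116. F1 = 2*P*R/(P+R) = 178/211.

178/211


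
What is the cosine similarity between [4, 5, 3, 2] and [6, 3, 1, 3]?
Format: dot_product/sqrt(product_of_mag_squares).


dot = 48. |a|^2 = 54, |b|^2 = 55. cos = 48/sqrt(2970).

48/sqrt(2970)


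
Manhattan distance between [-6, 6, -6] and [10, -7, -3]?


d = sum of absolute differences: |-6-10|=16 + |6--7|=13 + |-6--3|=3 = 32.

32


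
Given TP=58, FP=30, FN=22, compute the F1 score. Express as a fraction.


Precision = 58/88 = 29/44. Recall = 58/80 = 29/40. F1 = 2*P*R/(P+R) = 29/42.

29/42


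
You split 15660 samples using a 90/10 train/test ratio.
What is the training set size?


Test set = 15660 * 10% = 1566. Training set = 15660 - 1566 = 14094.

14094


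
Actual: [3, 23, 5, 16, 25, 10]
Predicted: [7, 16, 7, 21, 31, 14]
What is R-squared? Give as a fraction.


Mean(y) = 41/3. SS_res = 146. SS_tot = 1270/3. R^2 = 1 - 146/(1270/3) = 416/635.

416/635


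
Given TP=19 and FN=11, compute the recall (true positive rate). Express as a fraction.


Recall = TP / (TP + FN) = 19 / 30 = 19/30.

19/30


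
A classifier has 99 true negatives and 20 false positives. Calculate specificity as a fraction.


Specificity = TN / (TN + FP) = 99 / 119 = 99/119.

99/119


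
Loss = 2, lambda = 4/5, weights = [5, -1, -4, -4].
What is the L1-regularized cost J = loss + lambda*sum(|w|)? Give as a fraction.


L1 norm = sum(|w|) = 14. J = 2 + 4/5 * 14 = 66/5.

66/5


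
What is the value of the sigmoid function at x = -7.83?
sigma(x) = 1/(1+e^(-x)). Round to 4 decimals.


sigma(-7.83) = 1/(1+e^(7.83)) = 1/(1+2514.929373) = 1/2515.929373 = 0.0004.

0.0004


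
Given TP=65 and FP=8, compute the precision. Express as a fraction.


Precision = TP / (TP + FP) = 65 / 73 = 65/73.

65/73


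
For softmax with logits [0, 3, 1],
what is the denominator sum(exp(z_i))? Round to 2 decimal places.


Denom = e^0=1.0000 + e^3=20.0855 + e^1=2.7183. Sum = 23.8038, which rounds to 23.80.

23.80


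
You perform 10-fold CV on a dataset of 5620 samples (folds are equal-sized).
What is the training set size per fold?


Each validation fold has 5620/10 = 562 samples. Training set = 5620 - 562 = 5058.

5058


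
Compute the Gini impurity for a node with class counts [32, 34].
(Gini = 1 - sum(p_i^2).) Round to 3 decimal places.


Total = 66. Proportions: 32/66, 34/66. sum(p_i^2) = 0.5005. Gini = 1 - 0.5005 = 0.4995, which rounds to 0.500.

0.500


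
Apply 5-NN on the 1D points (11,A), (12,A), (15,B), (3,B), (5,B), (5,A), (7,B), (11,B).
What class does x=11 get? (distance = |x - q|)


Distances: |11-11|=0, |12-11|=1, |15-11|=4, |3-11|=8, |5-11|=6, |5-11|=6, |7-11|=4, |11-11|=0. 5 nearest: (11,A), (11,B), (12,A), (15,B), (7,B). Counts: {'A': 2, 'B': 3}. Majority class: B.

B


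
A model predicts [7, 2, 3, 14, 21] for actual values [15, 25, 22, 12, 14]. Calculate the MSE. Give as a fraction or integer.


MSE = (1/5) * ((15-7)^2=64 + (25-2)^2=529 + (22-3)^2=361 + (12-14)^2=4 + (14-21)^2=49). Sum = 1007. MSE = 1007/5.

1007/5


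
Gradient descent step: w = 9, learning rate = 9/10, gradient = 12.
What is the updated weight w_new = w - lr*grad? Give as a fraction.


w_new = 9 - 9/10 * 12 = 9 - 54/5 = -9/5.

-9/5


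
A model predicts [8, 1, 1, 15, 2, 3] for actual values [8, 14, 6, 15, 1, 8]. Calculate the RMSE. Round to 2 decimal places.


MSE = 36.6667. RMSE = sqrt(36.6667) = 6.06.

6.06


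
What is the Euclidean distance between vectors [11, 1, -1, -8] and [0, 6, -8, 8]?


d = sqrt(sum of squared differences). (11-0)^2=121, (1-6)^2=25, (-1--8)^2=49, (-8-8)^2=256. Sum = 451.

sqrt(451)


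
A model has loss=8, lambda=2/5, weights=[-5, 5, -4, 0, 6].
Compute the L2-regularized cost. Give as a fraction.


L2 sq norm = sum(w^2) = 102. J = 8 + 2/5 * 102 = 244/5.

244/5


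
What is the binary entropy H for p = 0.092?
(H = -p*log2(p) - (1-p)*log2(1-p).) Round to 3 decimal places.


H = -0.092*log2(0.092) - 0.908*log2(0.908) = 0.443.

0.443


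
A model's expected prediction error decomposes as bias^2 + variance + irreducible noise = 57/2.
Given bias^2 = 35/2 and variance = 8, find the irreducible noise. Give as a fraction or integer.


Total error = bias^2 + variance + irreducible noise. So irreducible noise = 57/2 - 35/2 - 8 = 3.

3


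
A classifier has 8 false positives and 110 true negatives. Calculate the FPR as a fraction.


FPR = FP / (FP + TN) = 8 / 118 = 4/59.

4/59


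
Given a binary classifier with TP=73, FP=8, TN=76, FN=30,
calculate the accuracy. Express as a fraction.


Accuracy = (TP + TN) / (TP + TN + FP + FN) = (73 + 76) / 187 = 149/187.

149/187


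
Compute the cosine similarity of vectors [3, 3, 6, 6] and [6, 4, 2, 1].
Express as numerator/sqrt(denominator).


dot = 48. |a|^2 = 90, |b|^2 = 57. cos = 48/sqrt(5130).

48/sqrt(5130)


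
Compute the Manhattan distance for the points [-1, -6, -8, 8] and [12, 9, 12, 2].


d = sum of absolute differences: |-1-12|=13 + |-6-9|=15 + |-8-12|=20 + |8-2|=6 = 54.

54


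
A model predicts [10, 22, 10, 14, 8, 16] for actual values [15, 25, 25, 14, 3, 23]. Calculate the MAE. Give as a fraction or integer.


MAE = (1/6) * (|15-10|=5 + |25-22|=3 + |25-10|=15 + |14-14|=0 + |3-8|=5 + |23-16|=7). Sum = 35. MAE = 35/6.

35/6


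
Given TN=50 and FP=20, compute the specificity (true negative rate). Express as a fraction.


Specificity = TN / (TN + FP) = 50 / 70 = 5/7.

5/7


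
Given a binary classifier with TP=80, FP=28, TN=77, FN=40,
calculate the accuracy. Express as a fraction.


Accuracy = (TP + TN) / (TP + TN + FP + FN) = (80 + 77) / 225 = 157/225.

157/225


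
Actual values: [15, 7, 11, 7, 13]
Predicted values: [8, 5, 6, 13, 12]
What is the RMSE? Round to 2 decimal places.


MSE = 23.0000. RMSE = sqrt(23.0000) = 4.80.

4.80


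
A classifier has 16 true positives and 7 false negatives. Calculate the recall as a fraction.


Recall = TP / (TP + FN) = 16 / 23 = 16/23.

16/23


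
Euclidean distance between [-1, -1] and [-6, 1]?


d = sqrt(sum of squared differences). (-1--6)^2=25, (-1-1)^2=4. Sum = 29.

sqrt(29)


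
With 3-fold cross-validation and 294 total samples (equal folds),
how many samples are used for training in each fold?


Each validation fold has 294/3 = 98 samples. Training set = 294 - 98 = 196.

196


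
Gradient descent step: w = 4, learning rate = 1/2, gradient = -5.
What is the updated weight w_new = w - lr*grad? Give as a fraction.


w_new = 4 - 1/2 * -5 = 4 - -5/2 = 13/2.

13/2


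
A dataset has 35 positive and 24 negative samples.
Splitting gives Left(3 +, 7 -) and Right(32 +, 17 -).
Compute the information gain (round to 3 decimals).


H(parent) = 0.9748. H(left) = 0.8813, H(right) = 0.9313. Weighted = (10/59)*0.8813 + (49/59)*0.9313 = 0.9228. IG = 0.9748 - 0.9228 = 0.0520, which rounds to 0.052.

0.052


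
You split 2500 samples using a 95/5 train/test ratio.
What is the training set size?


Test set = 2500 * 5% = 125. Training set = 2500 - 125 = 2375.

2375


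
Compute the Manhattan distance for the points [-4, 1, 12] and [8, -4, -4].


d = sum of absolute differences: |-4-8|=12 + |1--4|=5 + |12--4|=16 = 33.

33


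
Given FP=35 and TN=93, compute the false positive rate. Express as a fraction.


FPR = FP / (FP + TN) = 35 / 128 = 35/128.

35/128


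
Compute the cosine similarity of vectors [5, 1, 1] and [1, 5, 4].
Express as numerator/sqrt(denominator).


dot = 14. |a|^2 = 27, |b|^2 = 42. cos = 14/sqrt(1134).

14/sqrt(1134)


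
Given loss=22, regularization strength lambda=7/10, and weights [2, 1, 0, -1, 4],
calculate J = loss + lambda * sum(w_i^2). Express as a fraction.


L2 sq norm = sum(w^2) = 22. J = 22 + 7/10 * 22 = 187/5.

187/5


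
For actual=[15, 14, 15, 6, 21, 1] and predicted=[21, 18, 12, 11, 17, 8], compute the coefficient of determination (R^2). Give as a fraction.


Mean(y) = 12. SS_res = 151. SS_tot = 260. R^2 = 1 - 151/(260) = 109/260.

109/260


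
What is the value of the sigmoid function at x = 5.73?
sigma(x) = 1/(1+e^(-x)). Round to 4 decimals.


sigma(5.73) = 1/(1+e^(-5.73)) = 1/(1+0.003247) = 1/1.003247 = 0.9968.

0.9968


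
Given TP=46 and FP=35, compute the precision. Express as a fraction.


Precision = TP / (TP + FP) = 46 / 81 = 46/81.

46/81


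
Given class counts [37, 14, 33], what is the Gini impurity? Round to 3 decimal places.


Total = 84. Proportions: 37/84, 14/84, 33/84. sum(p_i^2) = 0.3761. Gini = 1 - 0.3761 = 0.6239, which rounds to 0.624.

0.624


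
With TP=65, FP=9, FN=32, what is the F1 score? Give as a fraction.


Precision = 65/74 = 65/74. Recall = 65/97 = 65/97. F1 = 2*P*R/(P+R) = 130/171.

130/171


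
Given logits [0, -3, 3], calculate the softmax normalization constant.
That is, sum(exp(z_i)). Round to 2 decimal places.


Denom = e^0=1.0000 + e^-3=0.0498 + e^3=20.0855. Sum = 21.1353, which rounds to 21.14.

21.14


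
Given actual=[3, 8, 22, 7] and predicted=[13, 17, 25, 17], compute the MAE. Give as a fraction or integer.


MAE = (1/4) * (|3-13|=10 + |8-17|=9 + |22-25|=3 + |7-17|=10). Sum = 32. MAE = 8.

8


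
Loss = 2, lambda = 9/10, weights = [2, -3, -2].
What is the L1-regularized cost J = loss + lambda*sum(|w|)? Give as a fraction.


L1 norm = sum(|w|) = 7. J = 2 + 9/10 * 7 = 83/10.

83/10


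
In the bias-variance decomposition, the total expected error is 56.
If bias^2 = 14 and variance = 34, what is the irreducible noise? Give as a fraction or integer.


Total error = bias^2 + variance + irreducible noise. So irreducible noise = 56 - 14 - 34 = 8.

8


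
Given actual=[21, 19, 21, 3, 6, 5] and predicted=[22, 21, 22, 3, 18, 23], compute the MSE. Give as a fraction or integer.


MSE = (1/6) * ((21-22)^2=1 + (19-21)^2=4 + (21-22)^2=1 + (3-3)^2=0 + (6-18)^2=144 + (5-23)^2=324). Sum = 474. MSE = 79.

79


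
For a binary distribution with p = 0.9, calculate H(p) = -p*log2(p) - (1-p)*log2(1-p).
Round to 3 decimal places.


H = -0.9*log2(0.9) - 0.1*log2(0.1) = 0.469.

0.469


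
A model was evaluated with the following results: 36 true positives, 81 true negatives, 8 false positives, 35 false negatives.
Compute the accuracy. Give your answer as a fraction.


Accuracy = (TP + TN) / (TP + TN + FP + FN) = (36 + 81) / 160 = 117/160.

117/160


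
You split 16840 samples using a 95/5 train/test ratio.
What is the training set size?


Test set = 16840 * 5% = 842. Training set = 16840 - 842 = 15998.

15998


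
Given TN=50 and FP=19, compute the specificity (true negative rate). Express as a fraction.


Specificity = TN / (TN + FP) = 50 / 69 = 50/69.

50/69


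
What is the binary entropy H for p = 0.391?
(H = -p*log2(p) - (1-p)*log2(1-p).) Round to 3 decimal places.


H = -0.391*log2(0.391) - 0.609*log2(0.609) = 0.965.

0.965


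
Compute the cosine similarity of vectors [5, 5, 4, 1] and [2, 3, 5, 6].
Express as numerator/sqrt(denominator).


dot = 51. |a|^2 = 67, |b|^2 = 74. cos = 51/sqrt(4958).

51/sqrt(4958)


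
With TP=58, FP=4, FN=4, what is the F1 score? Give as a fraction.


Precision = 58/62 = 29/31. Recall = 58/62 = 29/31. F1 = 2*P*R/(P+R) = 29/31.

29/31


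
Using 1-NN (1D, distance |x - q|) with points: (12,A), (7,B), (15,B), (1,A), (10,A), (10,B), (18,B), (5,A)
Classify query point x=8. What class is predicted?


Distances: |12-8|=4, |7-8|=1, |15-8|=7, |1-8|=7, |10-8|=2, |10-8|=2, |18-8|=10, |5-8|=3. 1 nearest: (7,B). Counts: {'B': 1}. Majority class: B.

B


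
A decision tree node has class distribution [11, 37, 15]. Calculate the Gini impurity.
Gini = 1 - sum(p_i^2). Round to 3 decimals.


Total = 63. Proportions: 11/63, 37/63, 15/63. sum(p_i^2) = 0.4321. Gini = 1 - 0.4321 = 0.5679, which rounds to 0.568.

0.568


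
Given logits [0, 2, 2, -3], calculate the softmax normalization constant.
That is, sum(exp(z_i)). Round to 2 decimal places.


Denom = e^0=1.0000 + e^2=7.3891 + e^2=7.3891 + e^-3=0.0498. Sum = 15.8280, which rounds to 15.83.

15.83


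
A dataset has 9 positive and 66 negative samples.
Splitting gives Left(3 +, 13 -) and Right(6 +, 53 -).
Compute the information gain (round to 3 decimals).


H(parent) = 0.5294. H(left) = 0.6962, H(right) = 0.4743. Weighted = (16/75)*0.6962 + (59/75)*0.4743 = 0.5216. IG = 0.5294 - 0.5216 = 0.0078, which rounds to 0.008.

0.008


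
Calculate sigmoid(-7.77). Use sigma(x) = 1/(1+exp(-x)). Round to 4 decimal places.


sigma(-7.77) = 1/(1+e^(7.77)) = 1/(1+2368.471288) = 1/2369.471288 = 0.0004.

0.0004


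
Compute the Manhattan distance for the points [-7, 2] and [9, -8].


d = sum of absolute differences: |-7-9|=16 + |2--8|=10 = 26.

26


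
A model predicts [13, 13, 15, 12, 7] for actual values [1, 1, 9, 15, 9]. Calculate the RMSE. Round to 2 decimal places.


MSE = 67.4000. RMSE = sqrt(67.4000) = 8.21.

8.21


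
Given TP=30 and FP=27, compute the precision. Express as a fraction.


Precision = TP / (TP + FP) = 30 / 57 = 10/19.

10/19


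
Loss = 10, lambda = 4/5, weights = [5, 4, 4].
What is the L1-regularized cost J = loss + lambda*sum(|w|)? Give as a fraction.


L1 norm = sum(|w|) = 13. J = 10 + 4/5 * 13 = 102/5.

102/5


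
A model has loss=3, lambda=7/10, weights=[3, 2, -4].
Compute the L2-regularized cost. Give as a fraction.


L2 sq norm = sum(w^2) = 29. J = 3 + 7/10 * 29 = 233/10.

233/10


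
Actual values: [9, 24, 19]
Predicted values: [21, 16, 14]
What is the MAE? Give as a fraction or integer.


MAE = (1/3) * (|9-21|=12 + |24-16|=8 + |19-14|=5). Sum = 25. MAE = 25/3.

25/3


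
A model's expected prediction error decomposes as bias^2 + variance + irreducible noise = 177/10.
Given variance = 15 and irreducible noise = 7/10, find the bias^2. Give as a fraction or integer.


Total error = bias^2 + variance + irreducible noise. So bias^2 = 177/10 - 15 - 7/10 = 2.

2


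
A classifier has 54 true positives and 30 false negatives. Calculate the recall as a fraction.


Recall = TP / (TP + FN) = 54 / 84 = 9/14.

9/14


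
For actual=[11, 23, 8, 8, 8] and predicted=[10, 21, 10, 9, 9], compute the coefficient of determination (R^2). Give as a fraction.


Mean(y) = 58/5. SS_res = 11. SS_tot = 846/5. R^2 = 1 - 11/(846/5) = 791/846.

791/846


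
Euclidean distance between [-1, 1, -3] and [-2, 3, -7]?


d = sqrt(sum of squared differences). (-1--2)^2=1, (1-3)^2=4, (-3--7)^2=16. Sum = 21.

sqrt(21)


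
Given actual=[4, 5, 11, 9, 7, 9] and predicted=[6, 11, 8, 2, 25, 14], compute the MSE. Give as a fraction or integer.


MSE = (1/6) * ((4-6)^2=4 + (5-11)^2=36 + (11-8)^2=9 + (9-2)^2=49 + (7-25)^2=324 + (9-14)^2=25). Sum = 447. MSE = 149/2.

149/2


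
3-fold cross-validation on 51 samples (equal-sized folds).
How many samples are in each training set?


Each validation fold has 51/3 = 17 samples. Training set = 51 - 17 = 34.

34


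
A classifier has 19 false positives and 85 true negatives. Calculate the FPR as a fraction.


FPR = FP / (FP + TN) = 19 / 104 = 19/104.

19/104


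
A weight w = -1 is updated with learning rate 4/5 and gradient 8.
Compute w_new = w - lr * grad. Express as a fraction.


w_new = -1 - 4/5 * 8 = -1 - 32/5 = -37/5.

-37/5


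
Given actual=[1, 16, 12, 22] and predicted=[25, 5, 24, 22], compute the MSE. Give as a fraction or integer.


MSE = (1/4) * ((1-25)^2=576 + (16-5)^2=121 + (12-24)^2=144 + (22-22)^2=0). Sum = 841. MSE = 841/4.

841/4


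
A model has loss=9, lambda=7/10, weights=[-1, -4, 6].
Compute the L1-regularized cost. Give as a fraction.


L1 norm = sum(|w|) = 11. J = 9 + 7/10 * 11 = 167/10.

167/10


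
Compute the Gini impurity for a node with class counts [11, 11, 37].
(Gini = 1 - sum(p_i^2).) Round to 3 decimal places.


Total = 59. Proportions: 11/59, 11/59, 37/59. sum(p_i^2) = 0.4628. Gini = 1 - 0.4628 = 0.5372, which rounds to 0.537.

0.537


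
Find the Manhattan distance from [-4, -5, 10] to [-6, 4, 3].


d = sum of absolute differences: |-4--6|=2 + |-5-4|=9 + |10-3|=7 = 18.

18


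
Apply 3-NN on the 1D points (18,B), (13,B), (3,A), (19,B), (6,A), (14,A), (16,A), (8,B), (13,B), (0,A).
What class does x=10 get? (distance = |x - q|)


Distances: |18-10|=8, |13-10|=3, |3-10|=7, |19-10|=9, |6-10|=4, |14-10|=4, |16-10|=6, |8-10|=2, |13-10|=3, |0-10|=10. 3 nearest: (8,B), (13,B), (13,B). Counts: {'B': 3}. Majority class: B.

B


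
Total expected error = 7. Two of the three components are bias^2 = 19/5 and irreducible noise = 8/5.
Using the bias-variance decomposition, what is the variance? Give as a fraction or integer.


Total error = bias^2 + variance + irreducible noise. So variance = 7 - 19/5 - 8/5 = 8/5.

8/5


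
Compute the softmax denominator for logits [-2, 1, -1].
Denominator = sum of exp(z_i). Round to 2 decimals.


Denom = e^-2=0.1353 + e^1=2.7183 + e^-1=0.3679. Sum = 3.2215, which rounds to 3.22.

3.22


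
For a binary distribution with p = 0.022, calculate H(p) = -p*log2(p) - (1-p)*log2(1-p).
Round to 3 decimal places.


H = -0.022*log2(0.022) - 0.978*log2(0.978) = 0.153.

0.153


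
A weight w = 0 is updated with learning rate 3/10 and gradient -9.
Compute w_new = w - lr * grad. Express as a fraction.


w_new = 0 - 3/10 * -9 = 0 - -27/10 = 27/10.

27/10


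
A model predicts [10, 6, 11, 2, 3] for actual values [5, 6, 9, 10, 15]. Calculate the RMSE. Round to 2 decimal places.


MSE = 47.4000. RMSE = sqrt(47.4000) = 6.88.

6.88


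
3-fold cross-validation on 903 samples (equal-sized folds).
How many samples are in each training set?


Each validation fold has 903/3 = 301 samples. Training set = 903 - 301 = 602.

602


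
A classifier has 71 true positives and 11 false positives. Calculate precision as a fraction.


Precision = TP / (TP + FP) = 71 / 82 = 71/82.

71/82


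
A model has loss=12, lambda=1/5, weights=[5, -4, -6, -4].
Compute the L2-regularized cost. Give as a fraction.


L2 sq norm = sum(w^2) = 93. J = 12 + 1/5 * 93 = 153/5.

153/5


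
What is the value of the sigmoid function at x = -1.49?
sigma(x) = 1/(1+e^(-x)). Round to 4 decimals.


sigma(-1.49) = 1/(1+e^(1.49)) = 1/(1+4.437096) = 1/5.437096 = 0.1839.

0.1839


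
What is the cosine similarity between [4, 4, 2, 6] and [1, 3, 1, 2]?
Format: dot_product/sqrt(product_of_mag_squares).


dot = 30. |a|^2 = 72, |b|^2 = 15. cos = 30/sqrt(1080).

30/sqrt(1080)
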